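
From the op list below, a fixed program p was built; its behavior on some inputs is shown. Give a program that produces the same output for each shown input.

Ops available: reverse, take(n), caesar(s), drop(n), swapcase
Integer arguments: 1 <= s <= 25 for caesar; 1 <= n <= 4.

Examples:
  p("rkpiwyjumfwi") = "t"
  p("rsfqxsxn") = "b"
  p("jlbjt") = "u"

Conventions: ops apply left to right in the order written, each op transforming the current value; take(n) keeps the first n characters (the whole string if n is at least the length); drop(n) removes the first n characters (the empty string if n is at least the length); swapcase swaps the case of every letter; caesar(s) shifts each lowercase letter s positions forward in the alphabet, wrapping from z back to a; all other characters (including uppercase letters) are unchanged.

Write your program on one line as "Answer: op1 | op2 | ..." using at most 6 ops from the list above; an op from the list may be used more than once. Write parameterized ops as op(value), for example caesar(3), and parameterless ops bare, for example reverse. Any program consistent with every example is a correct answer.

caesar(11) | swapcase | drop(3) | swapcase | take(1)

Check, running the answer program on each example:
  "rkpiwyjumfwi" -> "cvathjufxqht" -> "CVATHJUFXQHT" -> "THJUFXQHT" -> "thjufxqht" -> "t"
  "rsfqxsxn" -> "cdqbidiy" -> "CDQBIDIY" -> "BIDIY" -> "bidiy" -> "b"
  "jlbjt" -> "uwmue" -> "UWMUE" -> "UE" -> "ue" -> "u"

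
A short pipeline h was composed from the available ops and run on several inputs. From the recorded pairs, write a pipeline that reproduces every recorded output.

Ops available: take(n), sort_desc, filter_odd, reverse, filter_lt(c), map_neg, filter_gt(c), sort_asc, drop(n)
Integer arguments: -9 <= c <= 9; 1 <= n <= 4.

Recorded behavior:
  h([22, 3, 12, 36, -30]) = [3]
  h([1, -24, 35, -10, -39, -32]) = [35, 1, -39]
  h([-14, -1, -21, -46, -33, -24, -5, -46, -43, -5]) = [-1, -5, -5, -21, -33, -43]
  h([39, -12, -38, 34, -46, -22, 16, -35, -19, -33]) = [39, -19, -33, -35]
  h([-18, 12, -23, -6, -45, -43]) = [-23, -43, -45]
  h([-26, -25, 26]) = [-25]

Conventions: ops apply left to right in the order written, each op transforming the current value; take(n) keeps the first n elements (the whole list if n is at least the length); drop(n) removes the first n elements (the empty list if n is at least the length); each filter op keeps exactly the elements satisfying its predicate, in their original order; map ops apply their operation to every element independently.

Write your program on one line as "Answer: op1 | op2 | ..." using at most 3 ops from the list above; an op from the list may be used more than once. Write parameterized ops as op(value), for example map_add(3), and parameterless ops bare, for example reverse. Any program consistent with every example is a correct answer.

sort_asc | filter_odd | reverse

Check, running the answer program on each example:
  [22, 3, 12, 36, -30] -> [-30, 3, 12, 22, 36] -> [3] -> [3]
  [1, -24, 35, -10, -39, -32] -> [-39, -32, -24, -10, 1, 35] -> [-39, 1, 35] -> [35, 1, -39]
  [-14, -1, -21, -46, -33, -24, -5, -46, -43, -5] -> [-46, -46, -43, -33, -24, -21, -14, -5, -5, -1] -> [-43, -33, -21, -5, -5, -1] -> [-1, -5, -5, -21, -33, -43]
  [39, -12, -38, 34, -46, -22, 16, -35, -19, -33] -> [-46, -38, -35, -33, -22, -19, -12, 16, 34, 39] -> [-35, -33, -19, 39] -> [39, -19, -33, -35]
  [-18, 12, -23, -6, -45, -43] -> [-45, -43, -23, -18, -6, 12] -> [-45, -43, -23] -> [-23, -43, -45]
  [-26, -25, 26] -> [-26, -25, 26] -> [-25] -> [-25]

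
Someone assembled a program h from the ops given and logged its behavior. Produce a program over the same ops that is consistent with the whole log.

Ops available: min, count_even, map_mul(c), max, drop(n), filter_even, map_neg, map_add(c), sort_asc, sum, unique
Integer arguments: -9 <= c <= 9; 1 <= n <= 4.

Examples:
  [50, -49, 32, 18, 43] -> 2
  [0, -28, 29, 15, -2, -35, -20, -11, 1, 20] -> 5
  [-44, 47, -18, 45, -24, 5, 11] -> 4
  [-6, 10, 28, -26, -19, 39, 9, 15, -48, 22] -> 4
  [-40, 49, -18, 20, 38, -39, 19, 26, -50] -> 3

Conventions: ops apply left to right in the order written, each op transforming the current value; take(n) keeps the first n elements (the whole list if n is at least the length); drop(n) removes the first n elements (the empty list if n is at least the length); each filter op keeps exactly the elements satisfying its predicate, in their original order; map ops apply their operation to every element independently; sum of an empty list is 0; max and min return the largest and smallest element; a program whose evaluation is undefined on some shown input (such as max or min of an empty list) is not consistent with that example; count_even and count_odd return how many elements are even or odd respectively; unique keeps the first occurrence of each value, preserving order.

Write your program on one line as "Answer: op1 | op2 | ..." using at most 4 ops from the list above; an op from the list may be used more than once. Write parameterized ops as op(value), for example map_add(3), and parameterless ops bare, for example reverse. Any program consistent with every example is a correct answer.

map_add(1) | sort_asc | count_even

Check, running the answer program on each example:
  [50, -49, 32, 18, 43] -> [51, -48, 33, 19, 44] -> [-48, 19, 33, 44, 51] -> 2
  [0, -28, 29, 15, -2, -35, -20, -11, 1, 20] -> [1, -27, 30, 16, -1, -34, -19, -10, 2, 21] -> [-34, -27, -19, -10, -1, 1, 2, 16, 21, 30] -> 5
  [-44, 47, -18, 45, -24, 5, 11] -> [-43, 48, -17, 46, -23, 6, 12] -> [-43, -23, -17, 6, 12, 46, 48] -> 4
  [-6, 10, 28, -26, -19, 39, 9, 15, -48, 22] -> [-5, 11, 29, -25, -18, 40, 10, 16, -47, 23] -> [-47, -25, -18, -5, 10, 11, 16, 23, 29, 40] -> 4
  [-40, 49, -18, 20, 38, -39, 19, 26, -50] -> [-39, 50, -17, 21, 39, -38, 20, 27, -49] -> [-49, -39, -38, -17, 20, 21, 27, 39, 50] -> 3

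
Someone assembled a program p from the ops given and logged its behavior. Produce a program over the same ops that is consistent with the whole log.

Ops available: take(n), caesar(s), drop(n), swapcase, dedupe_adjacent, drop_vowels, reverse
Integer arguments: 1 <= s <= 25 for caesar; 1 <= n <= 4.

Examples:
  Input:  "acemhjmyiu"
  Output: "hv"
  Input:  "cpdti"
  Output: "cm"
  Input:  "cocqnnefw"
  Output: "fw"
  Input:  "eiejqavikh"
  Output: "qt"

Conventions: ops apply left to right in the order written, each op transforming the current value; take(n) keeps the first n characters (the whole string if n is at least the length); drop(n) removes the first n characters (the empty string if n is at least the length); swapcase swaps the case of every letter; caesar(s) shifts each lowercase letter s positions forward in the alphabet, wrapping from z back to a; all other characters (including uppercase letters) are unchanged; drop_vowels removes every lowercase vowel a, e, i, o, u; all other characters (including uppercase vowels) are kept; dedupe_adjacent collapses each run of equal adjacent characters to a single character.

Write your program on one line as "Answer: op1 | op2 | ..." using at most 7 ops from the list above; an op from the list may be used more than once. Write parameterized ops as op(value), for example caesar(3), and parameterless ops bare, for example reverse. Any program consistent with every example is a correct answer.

drop_vowels | caesar(22) | caesar(13) | reverse | drop_vowels | take(2)

Check, running the answer program on each example:
  "acemhjmyiu" -> "cmhjmy" -> "yidfiu" -> "lvqsvh" -> "hvsqvl" -> "hvsqvl" -> "hv"
  "cpdti" -> "cpdt" -> "ylzp" -> "lymc" -> "cmyl" -> "cmyl" -> "cm"
  "cocqnnefw" -> "ccqnnfw" -> "yymjjbs" -> "llzwwof" -> "fowwzll" -> "fwwzll" -> "fw"
  "eiejqavikh" -> "jqvkh" -> "fmrgd" -> "szetq" -> "qtezs" -> "qtzs" -> "qt"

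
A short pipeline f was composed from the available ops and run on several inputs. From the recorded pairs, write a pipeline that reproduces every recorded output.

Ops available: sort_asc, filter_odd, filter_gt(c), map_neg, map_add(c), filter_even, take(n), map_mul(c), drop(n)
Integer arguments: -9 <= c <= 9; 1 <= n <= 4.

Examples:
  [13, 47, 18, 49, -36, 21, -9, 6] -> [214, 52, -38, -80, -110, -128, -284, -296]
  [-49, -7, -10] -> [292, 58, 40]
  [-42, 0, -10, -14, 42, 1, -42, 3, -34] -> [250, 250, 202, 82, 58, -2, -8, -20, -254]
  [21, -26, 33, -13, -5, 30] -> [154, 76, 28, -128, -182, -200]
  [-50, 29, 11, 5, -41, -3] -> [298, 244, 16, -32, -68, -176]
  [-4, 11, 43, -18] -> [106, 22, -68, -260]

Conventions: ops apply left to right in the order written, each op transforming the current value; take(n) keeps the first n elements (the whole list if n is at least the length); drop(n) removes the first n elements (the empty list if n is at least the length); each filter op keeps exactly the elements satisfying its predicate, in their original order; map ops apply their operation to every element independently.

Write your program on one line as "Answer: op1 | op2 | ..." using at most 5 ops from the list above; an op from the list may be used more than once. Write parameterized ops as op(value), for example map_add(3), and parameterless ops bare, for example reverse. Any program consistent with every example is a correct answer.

sort_asc | map_neg | map_mul(6) | map_add(-2)

Check, running the answer program on each example:
  [13, 47, 18, 49, -36, 21, -9, 6] -> [-36, -9, 6, 13, 18, 21, 47, 49] -> [36, 9, -6, -13, -18, -21, -47, -49] -> [216, 54, -36, -78, -108, -126, -282, -294] -> [214, 52, -38, -80, -110, -128, -284, -296]
  [-49, -7, -10] -> [-49, -10, -7] -> [49, 10, 7] -> [294, 60, 42] -> [292, 58, 40]
  [-42, 0, -10, -14, 42, 1, -42, 3, -34] -> [-42, -42, -34, -14, -10, 0, 1, 3, 42] -> [42, 42, 34, 14, 10, 0, -1, -3, -42] -> [252, 252, 204, 84, 60, 0, -6, -18, -252] -> [250, 250, 202, 82, 58, -2, -8, -20, -254]
  [21, -26, 33, -13, -5, 30] -> [-26, -13, -5, 21, 30, 33] -> [26, 13, 5, -21, -30, -33] -> [156, 78, 30, -126, -180, -198] -> [154, 76, 28, -128, -182, -200]
  [-50, 29, 11, 5, -41, -3] -> [-50, -41, -3, 5, 11, 29] -> [50, 41, 3, -5, -11, -29] -> [300, 246, 18, -30, -66, -174] -> [298, 244, 16, -32, -68, -176]
  [-4, 11, 43, -18] -> [-18, -4, 11, 43] -> [18, 4, -11, -43] -> [108, 24, -66, -258] -> [106, 22, -68, -260]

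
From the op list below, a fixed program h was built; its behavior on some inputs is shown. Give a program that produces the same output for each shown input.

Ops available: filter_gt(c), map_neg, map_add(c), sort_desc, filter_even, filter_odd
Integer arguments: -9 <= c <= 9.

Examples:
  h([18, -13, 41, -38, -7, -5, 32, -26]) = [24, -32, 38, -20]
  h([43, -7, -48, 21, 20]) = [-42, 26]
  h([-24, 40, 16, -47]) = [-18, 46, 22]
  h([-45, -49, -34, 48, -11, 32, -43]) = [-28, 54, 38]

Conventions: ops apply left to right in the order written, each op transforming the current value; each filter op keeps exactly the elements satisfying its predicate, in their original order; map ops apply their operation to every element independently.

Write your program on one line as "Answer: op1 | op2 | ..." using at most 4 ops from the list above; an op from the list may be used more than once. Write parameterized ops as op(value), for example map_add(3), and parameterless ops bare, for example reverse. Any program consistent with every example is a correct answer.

filter_even | map_add(2) | map_add(4)

Check, running the answer program on each example:
  [18, -13, 41, -38, -7, -5, 32, -26] -> [18, -38, 32, -26] -> [20, -36, 34, -24] -> [24, -32, 38, -20]
  [43, -7, -48, 21, 20] -> [-48, 20] -> [-46, 22] -> [-42, 26]
  [-24, 40, 16, -47] -> [-24, 40, 16] -> [-22, 42, 18] -> [-18, 46, 22]
  [-45, -49, -34, 48, -11, 32, -43] -> [-34, 48, 32] -> [-32, 50, 34] -> [-28, 54, 38]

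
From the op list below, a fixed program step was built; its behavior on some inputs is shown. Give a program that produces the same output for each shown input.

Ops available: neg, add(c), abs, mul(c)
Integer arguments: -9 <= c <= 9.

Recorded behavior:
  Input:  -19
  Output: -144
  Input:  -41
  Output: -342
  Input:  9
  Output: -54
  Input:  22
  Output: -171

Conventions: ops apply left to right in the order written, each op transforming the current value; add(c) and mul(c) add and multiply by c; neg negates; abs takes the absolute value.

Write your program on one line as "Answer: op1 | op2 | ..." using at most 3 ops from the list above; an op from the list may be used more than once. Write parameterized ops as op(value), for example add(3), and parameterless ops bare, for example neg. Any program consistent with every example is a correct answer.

abs | add(-3) | mul(-9)

Check, running the answer program on each example:
  -19 -> 19 -> 16 -> -144
  -41 -> 41 -> 38 -> -342
  9 -> 9 -> 6 -> -54
  22 -> 22 -> 19 -> -171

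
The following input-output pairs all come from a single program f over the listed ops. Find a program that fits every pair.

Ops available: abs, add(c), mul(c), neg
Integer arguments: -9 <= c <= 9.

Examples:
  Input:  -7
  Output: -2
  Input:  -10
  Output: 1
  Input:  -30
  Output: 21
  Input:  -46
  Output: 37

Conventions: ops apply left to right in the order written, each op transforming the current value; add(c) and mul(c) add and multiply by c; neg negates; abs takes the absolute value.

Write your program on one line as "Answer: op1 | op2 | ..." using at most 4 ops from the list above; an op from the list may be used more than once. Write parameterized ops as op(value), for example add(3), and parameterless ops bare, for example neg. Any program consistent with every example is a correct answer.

add(3) | abs | add(-6)

Check, running the answer program on each example:
  -7 -> -4 -> 4 -> -2
  -10 -> -7 -> 7 -> 1
  -30 -> -27 -> 27 -> 21
  -46 -> -43 -> 43 -> 37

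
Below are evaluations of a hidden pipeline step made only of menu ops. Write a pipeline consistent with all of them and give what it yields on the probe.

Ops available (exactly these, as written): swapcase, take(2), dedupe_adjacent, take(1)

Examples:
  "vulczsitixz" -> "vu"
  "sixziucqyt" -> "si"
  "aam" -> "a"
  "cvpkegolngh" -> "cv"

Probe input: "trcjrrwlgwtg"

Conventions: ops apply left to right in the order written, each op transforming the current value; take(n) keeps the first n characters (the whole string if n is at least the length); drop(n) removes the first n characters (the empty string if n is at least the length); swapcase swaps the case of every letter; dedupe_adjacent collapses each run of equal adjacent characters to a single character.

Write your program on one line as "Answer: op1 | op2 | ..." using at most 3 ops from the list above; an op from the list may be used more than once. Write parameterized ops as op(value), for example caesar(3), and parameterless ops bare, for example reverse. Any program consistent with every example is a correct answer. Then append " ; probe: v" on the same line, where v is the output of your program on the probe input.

take(2) | dedupe_adjacent ; probe: "tr"

Check, running the answer program on each example:
  "vulczsitixz" -> "vu" -> "vu"
  "sixziucqyt" -> "si" -> "si"
  "aam" -> "aa" -> "a"
  "cvpkegolngh" -> "cv" -> "cv"
  probe: "trcjrrwlgwtg" -> "tr" -> "tr"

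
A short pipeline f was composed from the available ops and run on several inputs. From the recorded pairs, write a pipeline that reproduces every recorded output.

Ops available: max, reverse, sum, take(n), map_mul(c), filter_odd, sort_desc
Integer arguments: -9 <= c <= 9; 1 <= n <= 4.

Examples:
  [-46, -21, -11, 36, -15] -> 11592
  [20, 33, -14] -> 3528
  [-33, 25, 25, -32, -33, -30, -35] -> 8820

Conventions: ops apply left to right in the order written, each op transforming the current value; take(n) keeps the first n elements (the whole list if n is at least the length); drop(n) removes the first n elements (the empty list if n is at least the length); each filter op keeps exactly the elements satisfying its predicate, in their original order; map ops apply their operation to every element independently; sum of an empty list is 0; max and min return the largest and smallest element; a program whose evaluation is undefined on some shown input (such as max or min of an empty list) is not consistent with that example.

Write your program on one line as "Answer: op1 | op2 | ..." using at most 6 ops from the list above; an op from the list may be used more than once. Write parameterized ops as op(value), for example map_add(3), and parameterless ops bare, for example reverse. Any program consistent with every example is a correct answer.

reverse | map_mul(6) | map_mul(6) | map_mul(-7) | max

Check, running the answer program on each example:
  [-46, -21, -11, 36, -15] -> [-15, 36, -11, -21, -46] -> [-90, 216, -66, -126, -276] -> [-540, 1296, -396, -756, -1656] -> [3780, -9072, 2772, 5292, 11592] -> 11592
  [20, 33, -14] -> [-14, 33, 20] -> [-84, 198, 120] -> [-504, 1188, 720] -> [3528, -8316, -5040] -> 3528
  [-33, 25, 25, -32, -33, -30, -35] -> [-35, -30, -33, -32, 25, 25, -33] -> [-210, -180, -198, -192, 150, 150, -198] -> [-1260, -1080, -1188, -1152, 900, 900, -1188] -> [8820, 7560, 8316, 8064, -6300, -6300, 8316] -> 8820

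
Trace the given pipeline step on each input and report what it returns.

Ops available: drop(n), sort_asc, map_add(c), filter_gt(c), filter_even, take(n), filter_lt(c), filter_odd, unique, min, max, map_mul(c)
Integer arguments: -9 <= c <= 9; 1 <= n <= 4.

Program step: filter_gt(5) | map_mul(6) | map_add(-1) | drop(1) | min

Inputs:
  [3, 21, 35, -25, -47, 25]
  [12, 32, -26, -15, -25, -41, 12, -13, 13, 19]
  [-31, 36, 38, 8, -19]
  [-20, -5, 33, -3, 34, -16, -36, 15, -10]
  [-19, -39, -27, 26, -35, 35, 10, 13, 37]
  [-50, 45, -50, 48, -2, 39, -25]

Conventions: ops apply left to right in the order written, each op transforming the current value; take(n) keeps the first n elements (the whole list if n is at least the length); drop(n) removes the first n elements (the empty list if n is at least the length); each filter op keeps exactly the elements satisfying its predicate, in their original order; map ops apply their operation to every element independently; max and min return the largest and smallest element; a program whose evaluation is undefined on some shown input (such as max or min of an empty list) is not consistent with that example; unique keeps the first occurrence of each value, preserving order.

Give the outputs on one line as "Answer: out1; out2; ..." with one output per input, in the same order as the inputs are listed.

Execution, op by op:
  [3, 21, 35, -25, -47, 25] -> [21, 35, 25] -> [126, 210, 150] -> [125, 209, 149] -> [209, 149] -> 149
  [12, 32, -26, -15, -25, -41, 12, -13, 13, 19] -> [12, 32, 12, 13, 19] -> [72, 192, 72, 78, 114] -> [71, 191, 71, 77, 113] -> [191, 71, 77, 113] -> 71
  [-31, 36, 38, 8, -19] -> [36, 38, 8] -> [216, 228, 48] -> [215, 227, 47] -> [227, 47] -> 47
  [-20, -5, 33, -3, 34, -16, -36, 15, -10] -> [33, 34, 15] -> [198, 204, 90] -> [197, 203, 89] -> [203, 89] -> 89
  [-19, -39, -27, 26, -35, 35, 10, 13, 37] -> [26, 35, 10, 13, 37] -> [156, 210, 60, 78, 222] -> [155, 209, 59, 77, 221] -> [209, 59, 77, 221] -> 59
  [-50, 45, -50, 48, -2, 39, -25] -> [45, 48, 39] -> [270, 288, 234] -> [269, 287, 233] -> [287, 233] -> 233

149; 71; 47; 89; 59; 233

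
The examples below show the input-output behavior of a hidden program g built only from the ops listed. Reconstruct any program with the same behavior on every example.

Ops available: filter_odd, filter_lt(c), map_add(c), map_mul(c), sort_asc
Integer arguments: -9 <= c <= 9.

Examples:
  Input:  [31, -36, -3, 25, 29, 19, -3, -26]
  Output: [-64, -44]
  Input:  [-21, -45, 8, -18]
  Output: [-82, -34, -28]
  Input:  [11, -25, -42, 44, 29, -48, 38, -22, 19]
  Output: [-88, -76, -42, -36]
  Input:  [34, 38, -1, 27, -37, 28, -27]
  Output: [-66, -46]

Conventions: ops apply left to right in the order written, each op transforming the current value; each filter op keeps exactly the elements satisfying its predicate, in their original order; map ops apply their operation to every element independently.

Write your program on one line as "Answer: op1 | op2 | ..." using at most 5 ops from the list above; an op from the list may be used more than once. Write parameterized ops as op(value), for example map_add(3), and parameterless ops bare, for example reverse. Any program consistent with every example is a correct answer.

map_add(4) | filter_lt(-2) | sort_asc | map_mul(2)

Check, running the answer program on each example:
  [31, -36, -3, 25, 29, 19, -3, -26] -> [35, -32, 1, 29, 33, 23, 1, -22] -> [-32, -22] -> [-32, -22] -> [-64, -44]
  [-21, -45, 8, -18] -> [-17, -41, 12, -14] -> [-17, -41, -14] -> [-41, -17, -14] -> [-82, -34, -28]
  [11, -25, -42, 44, 29, -48, 38, -22, 19] -> [15, -21, -38, 48, 33, -44, 42, -18, 23] -> [-21, -38, -44, -18] -> [-44, -38, -21, -18] -> [-88, -76, -42, -36]
  [34, 38, -1, 27, -37, 28, -27] -> [38, 42, 3, 31, -33, 32, -23] -> [-33, -23] -> [-33, -23] -> [-66, -46]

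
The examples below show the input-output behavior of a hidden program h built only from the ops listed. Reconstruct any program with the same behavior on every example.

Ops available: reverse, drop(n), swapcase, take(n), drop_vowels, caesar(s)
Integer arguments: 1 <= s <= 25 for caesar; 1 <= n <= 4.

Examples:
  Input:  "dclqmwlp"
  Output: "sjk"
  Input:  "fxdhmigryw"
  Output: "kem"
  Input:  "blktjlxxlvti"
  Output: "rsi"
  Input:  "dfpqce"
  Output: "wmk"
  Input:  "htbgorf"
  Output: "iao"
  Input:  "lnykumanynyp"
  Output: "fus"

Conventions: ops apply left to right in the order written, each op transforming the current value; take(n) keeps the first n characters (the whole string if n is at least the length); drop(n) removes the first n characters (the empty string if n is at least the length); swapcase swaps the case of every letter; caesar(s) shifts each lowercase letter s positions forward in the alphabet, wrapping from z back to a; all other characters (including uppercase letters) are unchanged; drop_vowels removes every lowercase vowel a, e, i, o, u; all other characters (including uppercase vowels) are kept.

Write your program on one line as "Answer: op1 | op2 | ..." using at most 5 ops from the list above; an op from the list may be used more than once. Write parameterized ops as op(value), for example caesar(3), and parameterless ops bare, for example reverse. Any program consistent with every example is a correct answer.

caesar(13) | take(3) | caesar(20) | reverse

Check, running the answer program on each example:
  "dclqmwlp" -> "qpydzjyc" -> "qpy" -> "kjs" -> "sjk"
  "fxdhmigryw" -> "skquzvtelj" -> "skq" -> "mek" -> "kem"
  "blktjlxxlvti" -> "oyxgwykkyigv" -> "oyx" -> "isr" -> "rsi"
  "dfpqce" -> "qscdpr" -> "qsc" -> "kmw" -> "wmk"
  "htbgorf" -> "ugotbes" -> "ugo" -> "oai" -> "iao"
  "lnykumanynyp" -> "yalxhznalalc" -> "yal" -> "suf" -> "fus"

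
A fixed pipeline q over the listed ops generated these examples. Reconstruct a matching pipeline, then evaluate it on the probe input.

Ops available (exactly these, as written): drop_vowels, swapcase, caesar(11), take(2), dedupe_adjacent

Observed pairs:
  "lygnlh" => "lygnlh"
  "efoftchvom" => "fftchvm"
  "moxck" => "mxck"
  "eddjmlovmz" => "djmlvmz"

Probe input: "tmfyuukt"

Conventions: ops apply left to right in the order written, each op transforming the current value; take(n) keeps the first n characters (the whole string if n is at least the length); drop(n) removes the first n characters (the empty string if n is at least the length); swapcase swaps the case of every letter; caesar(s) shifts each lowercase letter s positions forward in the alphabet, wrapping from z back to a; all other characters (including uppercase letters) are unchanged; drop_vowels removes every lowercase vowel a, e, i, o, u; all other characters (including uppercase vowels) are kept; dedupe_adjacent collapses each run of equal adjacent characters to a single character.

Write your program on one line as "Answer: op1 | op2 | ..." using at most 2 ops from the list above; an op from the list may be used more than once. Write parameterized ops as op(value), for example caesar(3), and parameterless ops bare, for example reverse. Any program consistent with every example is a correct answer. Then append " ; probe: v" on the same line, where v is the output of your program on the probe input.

dedupe_adjacent | drop_vowels ; probe: "tmfykt"

Check, running the answer program on each example:
  "lygnlh" -> "lygnlh" -> "lygnlh"
  "efoftchvom" -> "efoftchvom" -> "fftchvm"
  "moxck" -> "moxck" -> "mxck"
  "eddjmlovmz" -> "edjmlovmz" -> "djmlvmz"
  probe: "tmfyuukt" -> "tmfyukt" -> "tmfykt"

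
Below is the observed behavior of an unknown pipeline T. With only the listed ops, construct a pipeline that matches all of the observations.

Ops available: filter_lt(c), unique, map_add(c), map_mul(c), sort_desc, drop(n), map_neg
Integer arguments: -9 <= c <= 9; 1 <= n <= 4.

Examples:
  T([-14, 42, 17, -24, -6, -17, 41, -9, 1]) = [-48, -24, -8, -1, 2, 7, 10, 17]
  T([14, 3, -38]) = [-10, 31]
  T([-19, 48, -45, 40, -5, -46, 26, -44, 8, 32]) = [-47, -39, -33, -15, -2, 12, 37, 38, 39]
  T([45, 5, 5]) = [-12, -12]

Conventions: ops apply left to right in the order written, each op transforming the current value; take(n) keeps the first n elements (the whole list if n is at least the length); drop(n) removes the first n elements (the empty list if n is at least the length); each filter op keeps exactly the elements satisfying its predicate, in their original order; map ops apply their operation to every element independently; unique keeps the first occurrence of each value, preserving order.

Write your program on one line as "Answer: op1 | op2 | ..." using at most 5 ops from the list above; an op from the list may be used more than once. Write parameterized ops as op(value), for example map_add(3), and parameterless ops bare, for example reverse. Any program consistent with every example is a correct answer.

sort_desc | map_mul(-1) | drop(1) | map_add(-7)

Check, running the answer program on each example:
  [-14, 42, 17, -24, -6, -17, 41, -9, 1] -> [42, 41, 17, 1, -6, -9, -14, -17, -24] -> [-42, -41, -17, -1, 6, 9, 14, 17, 24] -> [-41, -17, -1, 6, 9, 14, 17, 24] -> [-48, -24, -8, -1, 2, 7, 10, 17]
  [14, 3, -38] -> [14, 3, -38] -> [-14, -3, 38] -> [-3, 38] -> [-10, 31]
  [-19, 48, -45, 40, -5, -46, 26, -44, 8, 32] -> [48, 40, 32, 26, 8, -5, -19, -44, -45, -46] -> [-48, -40, -32, -26, -8, 5, 19, 44, 45, 46] -> [-40, -32, -26, -8, 5, 19, 44, 45, 46] -> [-47, -39, -33, -15, -2, 12, 37, 38, 39]
  [45, 5, 5] -> [45, 5, 5] -> [-45, -5, -5] -> [-5, -5] -> [-12, -12]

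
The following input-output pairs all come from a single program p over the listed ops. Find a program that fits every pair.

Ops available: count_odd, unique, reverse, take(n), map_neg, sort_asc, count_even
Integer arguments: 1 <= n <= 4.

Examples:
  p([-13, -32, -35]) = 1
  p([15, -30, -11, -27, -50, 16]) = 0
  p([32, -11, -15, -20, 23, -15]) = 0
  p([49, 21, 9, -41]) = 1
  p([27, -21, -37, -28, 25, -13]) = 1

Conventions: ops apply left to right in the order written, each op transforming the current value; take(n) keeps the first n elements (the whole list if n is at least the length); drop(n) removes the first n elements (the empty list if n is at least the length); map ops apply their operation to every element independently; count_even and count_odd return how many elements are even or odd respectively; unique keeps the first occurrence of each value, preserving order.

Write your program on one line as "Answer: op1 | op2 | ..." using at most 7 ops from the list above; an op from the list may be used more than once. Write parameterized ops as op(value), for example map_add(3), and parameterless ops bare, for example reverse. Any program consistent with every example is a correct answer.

map_neg | reverse | sort_asc | reverse | take(1) | count_odd

Check, running the answer program on each example:
  [-13, -32, -35] -> [13, 32, 35] -> [35, 32, 13] -> [13, 32, 35] -> [35, 32, 13] -> [35] -> 1
  [15, -30, -11, -27, -50, 16] -> [-15, 30, 11, 27, 50, -16] -> [-16, 50, 27, 11, 30, -15] -> [-16, -15, 11, 27, 30, 50] -> [50, 30, 27, 11, -15, -16] -> [50] -> 0
  [32, -11, -15, -20, 23, -15] -> [-32, 11, 15, 20, -23, 15] -> [15, -23, 20, 15, 11, -32] -> [-32, -23, 11, 15, 15, 20] -> [20, 15, 15, 11, -23, -32] -> [20] -> 0
  [49, 21, 9, -41] -> [-49, -21, -9, 41] -> [41, -9, -21, -49] -> [-49, -21, -9, 41] -> [41, -9, -21, -49] -> [41] -> 1
  [27, -21, -37, -28, 25, -13] -> [-27, 21, 37, 28, -25, 13] -> [13, -25, 28, 37, 21, -27] -> [-27, -25, 13, 21, 28, 37] -> [37, 28, 21, 13, -25, -27] -> [37] -> 1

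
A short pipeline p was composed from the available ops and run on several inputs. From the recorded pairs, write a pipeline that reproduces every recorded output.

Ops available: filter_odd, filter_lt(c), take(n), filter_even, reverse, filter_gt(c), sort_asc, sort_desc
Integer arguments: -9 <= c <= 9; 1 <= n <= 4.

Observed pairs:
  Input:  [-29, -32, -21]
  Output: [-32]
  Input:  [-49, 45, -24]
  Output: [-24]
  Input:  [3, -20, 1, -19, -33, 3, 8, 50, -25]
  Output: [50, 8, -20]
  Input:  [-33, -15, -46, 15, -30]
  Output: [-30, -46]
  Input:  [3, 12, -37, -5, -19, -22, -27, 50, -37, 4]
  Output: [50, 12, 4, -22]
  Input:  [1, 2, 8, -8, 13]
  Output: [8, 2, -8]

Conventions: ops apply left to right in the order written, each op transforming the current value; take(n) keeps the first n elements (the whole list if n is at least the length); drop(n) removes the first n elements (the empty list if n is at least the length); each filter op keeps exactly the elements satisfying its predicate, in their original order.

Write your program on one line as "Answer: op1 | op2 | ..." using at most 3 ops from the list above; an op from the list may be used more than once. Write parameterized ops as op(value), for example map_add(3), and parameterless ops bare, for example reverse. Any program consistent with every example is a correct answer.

filter_even | reverse | sort_desc

Check, running the answer program on each example:
  [-29, -32, -21] -> [-32] -> [-32] -> [-32]
  [-49, 45, -24] -> [-24] -> [-24] -> [-24]
  [3, -20, 1, -19, -33, 3, 8, 50, -25] -> [-20, 8, 50] -> [50, 8, -20] -> [50, 8, -20]
  [-33, -15, -46, 15, -30] -> [-46, -30] -> [-30, -46] -> [-30, -46]
  [3, 12, -37, -5, -19, -22, -27, 50, -37, 4] -> [12, -22, 50, 4] -> [4, 50, -22, 12] -> [50, 12, 4, -22]
  [1, 2, 8, -8, 13] -> [2, 8, -8] -> [-8, 8, 2] -> [8, 2, -8]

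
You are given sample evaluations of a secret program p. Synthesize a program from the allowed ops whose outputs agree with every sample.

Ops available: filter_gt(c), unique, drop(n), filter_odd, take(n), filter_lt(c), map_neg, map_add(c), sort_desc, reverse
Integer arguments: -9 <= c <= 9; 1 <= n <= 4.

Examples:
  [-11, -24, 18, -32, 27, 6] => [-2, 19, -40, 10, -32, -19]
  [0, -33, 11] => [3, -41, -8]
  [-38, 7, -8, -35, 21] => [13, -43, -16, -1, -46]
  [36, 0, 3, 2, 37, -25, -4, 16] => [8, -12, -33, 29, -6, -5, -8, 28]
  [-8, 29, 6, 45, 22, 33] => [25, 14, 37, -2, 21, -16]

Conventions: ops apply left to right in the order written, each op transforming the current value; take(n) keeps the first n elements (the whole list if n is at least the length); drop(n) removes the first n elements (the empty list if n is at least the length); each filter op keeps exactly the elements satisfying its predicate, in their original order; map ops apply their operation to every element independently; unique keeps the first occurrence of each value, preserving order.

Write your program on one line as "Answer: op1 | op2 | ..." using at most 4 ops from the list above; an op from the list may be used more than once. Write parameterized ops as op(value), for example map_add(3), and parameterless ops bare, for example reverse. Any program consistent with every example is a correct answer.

map_add(1) | map_add(-9) | reverse

Check, running the answer program on each example:
  [-11, -24, 18, -32, 27, 6] -> [-10, -23, 19, -31, 28, 7] -> [-19, -32, 10, -40, 19, -2] -> [-2, 19, -40, 10, -32, -19]
  [0, -33, 11] -> [1, -32, 12] -> [-8, -41, 3] -> [3, -41, -8]
  [-38, 7, -8, -35, 21] -> [-37, 8, -7, -34, 22] -> [-46, -1, -16, -43, 13] -> [13, -43, -16, -1, -46]
  [36, 0, 3, 2, 37, -25, -4, 16] -> [37, 1, 4, 3, 38, -24, -3, 17] -> [28, -8, -5, -6, 29, -33, -12, 8] -> [8, -12, -33, 29, -6, -5, -8, 28]
  [-8, 29, 6, 45, 22, 33] -> [-7, 30, 7, 46, 23, 34] -> [-16, 21, -2, 37, 14, 25] -> [25, 14, 37, -2, 21, -16]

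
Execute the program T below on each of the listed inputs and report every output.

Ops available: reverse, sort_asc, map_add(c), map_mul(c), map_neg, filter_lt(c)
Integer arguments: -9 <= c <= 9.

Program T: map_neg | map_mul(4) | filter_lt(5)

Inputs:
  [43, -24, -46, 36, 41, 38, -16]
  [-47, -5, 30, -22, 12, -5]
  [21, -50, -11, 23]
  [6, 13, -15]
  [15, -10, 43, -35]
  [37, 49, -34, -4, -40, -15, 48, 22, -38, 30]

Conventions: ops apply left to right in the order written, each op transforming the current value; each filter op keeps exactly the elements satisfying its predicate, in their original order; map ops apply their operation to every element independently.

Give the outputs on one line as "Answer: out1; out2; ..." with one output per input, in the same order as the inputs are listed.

[-172, -144, -164, -152]; [-120, -48]; [-84, -92]; [-24, -52]; [-60, -172]; [-148, -196, -192, -88, -120]

Execution, op by op:
  [43, -24, -46, 36, 41, 38, -16] -> [-43, 24, 46, -36, -41, -38, 16] -> [-172, 96, 184, -144, -164, -152, 64] -> [-172, -144, -164, -152]
  [-47, -5, 30, -22, 12, -5] -> [47, 5, -30, 22, -12, 5] -> [188, 20, -120, 88, -48, 20] -> [-120, -48]
  [21, -50, -11, 23] -> [-21, 50, 11, -23] -> [-84, 200, 44, -92] -> [-84, -92]
  [6, 13, -15] -> [-6, -13, 15] -> [-24, -52, 60] -> [-24, -52]
  [15, -10, 43, -35] -> [-15, 10, -43, 35] -> [-60, 40, -172, 140] -> [-60, -172]
  [37, 49, -34, -4, -40, -15, 48, 22, -38, 30] -> [-37, -49, 34, 4, 40, 15, -48, -22, 38, -30] -> [-148, -196, 136, 16, 160, 60, -192, -88, 152, -120] -> [-148, -196, -192, -88, -120]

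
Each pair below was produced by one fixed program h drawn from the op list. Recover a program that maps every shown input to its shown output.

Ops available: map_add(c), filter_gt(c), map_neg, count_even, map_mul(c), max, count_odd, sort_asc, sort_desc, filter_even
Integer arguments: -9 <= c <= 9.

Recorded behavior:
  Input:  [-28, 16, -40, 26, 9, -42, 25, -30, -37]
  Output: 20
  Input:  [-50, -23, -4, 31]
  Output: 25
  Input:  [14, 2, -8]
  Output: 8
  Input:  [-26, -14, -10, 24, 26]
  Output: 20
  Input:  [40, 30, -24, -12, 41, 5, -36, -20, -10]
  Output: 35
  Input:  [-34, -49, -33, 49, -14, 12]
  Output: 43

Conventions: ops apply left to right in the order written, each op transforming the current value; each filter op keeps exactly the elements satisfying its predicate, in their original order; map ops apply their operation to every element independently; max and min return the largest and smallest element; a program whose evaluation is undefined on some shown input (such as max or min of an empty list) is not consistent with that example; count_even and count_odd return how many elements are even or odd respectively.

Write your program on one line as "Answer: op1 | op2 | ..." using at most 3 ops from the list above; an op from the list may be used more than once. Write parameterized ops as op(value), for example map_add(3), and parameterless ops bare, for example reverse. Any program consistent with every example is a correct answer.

map_add(-6) | max

Check, running the answer program on each example:
  [-28, 16, -40, 26, 9, -42, 25, -30, -37] -> [-34, 10, -46, 20, 3, -48, 19, -36, -43] -> 20
  [-50, -23, -4, 31] -> [-56, -29, -10, 25] -> 25
  [14, 2, -8] -> [8, -4, -14] -> 8
  [-26, -14, -10, 24, 26] -> [-32, -20, -16, 18, 20] -> 20
  [40, 30, -24, -12, 41, 5, -36, -20, -10] -> [34, 24, -30, -18, 35, -1, -42, -26, -16] -> 35
  [-34, -49, -33, 49, -14, 12] -> [-40, -55, -39, 43, -20, 6] -> 43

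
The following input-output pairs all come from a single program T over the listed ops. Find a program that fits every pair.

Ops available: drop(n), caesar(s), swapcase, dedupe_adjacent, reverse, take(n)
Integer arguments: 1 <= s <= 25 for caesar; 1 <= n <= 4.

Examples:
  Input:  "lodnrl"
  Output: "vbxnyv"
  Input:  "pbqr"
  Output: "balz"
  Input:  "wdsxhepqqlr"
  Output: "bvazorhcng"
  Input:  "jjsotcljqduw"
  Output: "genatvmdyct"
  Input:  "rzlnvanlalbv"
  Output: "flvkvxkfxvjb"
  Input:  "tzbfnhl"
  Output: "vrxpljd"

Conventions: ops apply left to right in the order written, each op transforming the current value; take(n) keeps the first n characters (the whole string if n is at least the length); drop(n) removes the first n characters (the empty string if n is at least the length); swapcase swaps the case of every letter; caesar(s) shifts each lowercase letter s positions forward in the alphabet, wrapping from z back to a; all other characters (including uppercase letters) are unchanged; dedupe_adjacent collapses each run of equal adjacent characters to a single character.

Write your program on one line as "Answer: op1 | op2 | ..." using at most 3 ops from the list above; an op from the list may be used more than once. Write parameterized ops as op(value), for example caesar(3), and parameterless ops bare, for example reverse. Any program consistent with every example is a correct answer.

caesar(10) | dedupe_adjacent | reverse

Check, running the answer program on each example:
  "lodnrl" -> "vynxbv" -> "vynxbv" -> "vbxnyv"
  "pbqr" -> "zlab" -> "zlab" -> "balz"
  "wdsxhepqqlr" -> "gnchrozaavb" -> "gnchrozavb" -> "bvazorhcng"
  "jjsotcljqduw" -> "ttcydmvtaneg" -> "tcydmvtaneg" -> "genatvmdyct"
  "rzlnvanlalbv" -> "bjvxfkxvkvlf" -> "bjvxfkxvkvlf" -> "flvkvxkfxvjb"
  "tzbfnhl" -> "djlpxrv" -> "djlpxrv" -> "vrxpljd"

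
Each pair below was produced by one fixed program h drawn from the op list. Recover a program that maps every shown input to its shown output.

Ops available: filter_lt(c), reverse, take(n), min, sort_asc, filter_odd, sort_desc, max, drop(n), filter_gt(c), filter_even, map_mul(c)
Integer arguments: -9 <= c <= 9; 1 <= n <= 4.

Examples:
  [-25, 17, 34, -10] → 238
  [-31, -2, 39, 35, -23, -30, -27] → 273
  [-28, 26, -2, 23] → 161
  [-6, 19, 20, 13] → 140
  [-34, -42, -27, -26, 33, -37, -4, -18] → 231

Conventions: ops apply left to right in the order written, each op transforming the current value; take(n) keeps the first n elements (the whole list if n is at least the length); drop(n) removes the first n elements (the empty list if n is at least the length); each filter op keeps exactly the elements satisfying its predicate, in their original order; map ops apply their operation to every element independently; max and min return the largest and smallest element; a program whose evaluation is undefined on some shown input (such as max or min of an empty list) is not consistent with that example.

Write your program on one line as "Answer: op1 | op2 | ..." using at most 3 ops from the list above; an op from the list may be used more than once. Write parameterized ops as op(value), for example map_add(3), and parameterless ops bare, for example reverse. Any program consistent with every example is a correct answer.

map_mul(7) | drop(2) | max

Check, running the answer program on each example:
  [-25, 17, 34, -10] -> [-175, 119, 238, -70] -> [238, -70] -> 238
  [-31, -2, 39, 35, -23, -30, -27] -> [-217, -14, 273, 245, -161, -210, -189] -> [273, 245, -161, -210, -189] -> 273
  [-28, 26, -2, 23] -> [-196, 182, -14, 161] -> [-14, 161] -> 161
  [-6, 19, 20, 13] -> [-42, 133, 140, 91] -> [140, 91] -> 140
  [-34, -42, -27, -26, 33, -37, -4, -18] -> [-238, -294, -189, -182, 231, -259, -28, -126] -> [-189, -182, 231, -259, -28, -126] -> 231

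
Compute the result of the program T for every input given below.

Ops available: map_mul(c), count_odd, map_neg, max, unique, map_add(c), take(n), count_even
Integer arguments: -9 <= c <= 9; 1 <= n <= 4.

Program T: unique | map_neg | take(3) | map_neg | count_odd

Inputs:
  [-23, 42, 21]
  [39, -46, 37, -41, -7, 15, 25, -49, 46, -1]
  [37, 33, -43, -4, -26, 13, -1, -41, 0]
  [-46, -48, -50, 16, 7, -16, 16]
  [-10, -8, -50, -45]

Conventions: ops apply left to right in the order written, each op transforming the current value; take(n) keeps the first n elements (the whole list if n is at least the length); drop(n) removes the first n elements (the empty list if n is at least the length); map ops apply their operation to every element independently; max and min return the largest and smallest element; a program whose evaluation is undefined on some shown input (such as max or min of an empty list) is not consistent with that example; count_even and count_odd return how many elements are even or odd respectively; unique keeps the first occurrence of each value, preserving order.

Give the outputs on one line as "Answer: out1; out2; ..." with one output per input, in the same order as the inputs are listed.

2; 2; 3; 0; 0

Execution, op by op:
  [-23, 42, 21] -> [-23, 42, 21] -> [23, -42, -21] -> [23, -42, -21] -> [-23, 42, 21] -> 2
  [39, -46, 37, -41, -7, 15, 25, -49, 46, -1] -> [39, -46, 37, -41, -7, 15, 25, -49, 46, -1] -> [-39, 46, -37, 41, 7, -15, -25, 49, -46, 1] -> [-39, 46, -37] -> [39, -46, 37] -> 2
  [37, 33, -43, -4, -26, 13, -1, -41, 0] -> [37, 33, -43, -4, -26, 13, -1, -41, 0] -> [-37, -33, 43, 4, 26, -13, 1, 41, 0] -> [-37, -33, 43] -> [37, 33, -43] -> 3
  [-46, -48, -50, 16, 7, -16, 16] -> [-46, -48, -50, 16, 7, -16] -> [46, 48, 50, -16, -7, 16] -> [46, 48, 50] -> [-46, -48, -50] -> 0
  [-10, -8, -50, -45] -> [-10, -8, -50, -45] -> [10, 8, 50, 45] -> [10, 8, 50] -> [-10, -8, -50] -> 0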